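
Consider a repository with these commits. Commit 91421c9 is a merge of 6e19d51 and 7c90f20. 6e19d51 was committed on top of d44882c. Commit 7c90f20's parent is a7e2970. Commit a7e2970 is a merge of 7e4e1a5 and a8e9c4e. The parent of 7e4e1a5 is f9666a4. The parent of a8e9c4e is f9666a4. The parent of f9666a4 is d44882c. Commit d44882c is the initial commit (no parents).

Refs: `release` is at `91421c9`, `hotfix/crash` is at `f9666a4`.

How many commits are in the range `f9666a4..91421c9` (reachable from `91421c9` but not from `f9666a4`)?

6

Reachable from 91421c9: {6e19d51, 7c90f20, 7e4e1a5, 91421c9, a7e2970, a8e9c4e, d44882c, f9666a4}.
Reachable from f9666a4: {d44882c, f9666a4}.
In 91421c9's history but not f9666a4's: {6e19d51, 7c90f20, 7e4e1a5, 91421c9, a7e2970, a8e9c4e} — 6 commits.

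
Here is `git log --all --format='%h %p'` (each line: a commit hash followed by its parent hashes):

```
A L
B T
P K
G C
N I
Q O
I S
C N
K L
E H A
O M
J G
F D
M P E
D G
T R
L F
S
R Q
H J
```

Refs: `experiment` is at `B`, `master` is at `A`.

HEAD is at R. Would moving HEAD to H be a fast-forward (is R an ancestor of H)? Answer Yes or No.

A fast-forward from R to H is possible iff R is an ancestor of H.
Ancestors of H: {C, G, H, I, J, N, S}.
R is not among them, so fast-forward is not possible.

No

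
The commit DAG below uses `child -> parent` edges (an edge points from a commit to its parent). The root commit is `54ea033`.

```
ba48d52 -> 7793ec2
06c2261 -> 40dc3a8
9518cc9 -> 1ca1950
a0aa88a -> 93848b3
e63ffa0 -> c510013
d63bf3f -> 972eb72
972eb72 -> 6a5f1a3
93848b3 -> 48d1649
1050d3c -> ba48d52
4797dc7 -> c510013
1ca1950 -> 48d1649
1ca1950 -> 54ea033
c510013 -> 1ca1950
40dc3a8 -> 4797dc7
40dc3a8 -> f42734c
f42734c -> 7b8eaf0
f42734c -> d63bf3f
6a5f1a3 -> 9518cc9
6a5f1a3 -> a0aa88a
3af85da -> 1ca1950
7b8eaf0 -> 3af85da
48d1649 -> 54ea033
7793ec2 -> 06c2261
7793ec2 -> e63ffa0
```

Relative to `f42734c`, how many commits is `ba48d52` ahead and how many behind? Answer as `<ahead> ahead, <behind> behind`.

Reachable from ba48d52: {06c2261, 1ca1950, 3af85da, 40dc3a8, 4797dc7, 48d1649, 54ea033, 6a5f1a3, 7793ec2, 7b8eaf0, 93848b3, 9518cc9, 972eb72, a0aa88a, ba48d52, c510013, d63bf3f, e63ffa0, f42734c}.
Reachable from f42734c: {1ca1950, 3af85da, 48d1649, 54ea033, 6a5f1a3, 7b8eaf0, 93848b3, 9518cc9, 972eb72, a0aa88a, d63bf3f, f42734c}.
Only in ba48d52's history (ahead): {06c2261, 40dc3a8, 4797dc7, 7793ec2, ba48d52, c510013, e63ffa0} — 7.
Only in f42734c's history (behind): {} — 0.

7 ahead, 0 behind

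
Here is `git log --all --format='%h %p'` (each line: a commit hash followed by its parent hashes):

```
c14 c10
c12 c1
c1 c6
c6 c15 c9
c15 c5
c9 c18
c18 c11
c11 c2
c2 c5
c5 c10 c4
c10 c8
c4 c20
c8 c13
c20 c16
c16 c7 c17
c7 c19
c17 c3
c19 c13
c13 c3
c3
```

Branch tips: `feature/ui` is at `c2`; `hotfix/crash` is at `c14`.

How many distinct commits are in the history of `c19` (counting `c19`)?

3

Walking parent pointers from c19: reachable set = {c13, c19, c3}.
That is 3 commits.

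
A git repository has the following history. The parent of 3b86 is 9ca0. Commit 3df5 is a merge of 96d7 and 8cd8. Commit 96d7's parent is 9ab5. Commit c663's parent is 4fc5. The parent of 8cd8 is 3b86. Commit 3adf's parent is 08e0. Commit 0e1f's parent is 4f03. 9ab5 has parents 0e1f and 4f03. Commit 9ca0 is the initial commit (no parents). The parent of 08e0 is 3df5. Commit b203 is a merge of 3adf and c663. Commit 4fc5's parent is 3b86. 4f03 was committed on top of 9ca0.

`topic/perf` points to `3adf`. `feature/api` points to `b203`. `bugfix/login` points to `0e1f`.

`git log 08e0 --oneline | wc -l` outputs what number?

Walking parent pointers from 08e0: reachable set = {08e0, 0e1f, 3b86, 3df5, 4f03, 8cd8, 96d7, 9ab5, 9ca0}.
That is 9 commits.

9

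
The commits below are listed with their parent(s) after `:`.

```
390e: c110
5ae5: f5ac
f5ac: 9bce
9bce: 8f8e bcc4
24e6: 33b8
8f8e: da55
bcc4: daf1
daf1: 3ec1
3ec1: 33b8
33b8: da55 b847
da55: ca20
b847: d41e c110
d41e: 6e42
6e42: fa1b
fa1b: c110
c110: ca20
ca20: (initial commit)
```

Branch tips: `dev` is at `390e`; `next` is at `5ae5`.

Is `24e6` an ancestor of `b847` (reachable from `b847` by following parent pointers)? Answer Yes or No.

Ancestors of b847: {6e42, b847, c110, ca20, d41e, fa1b}.
24e6 is not in that set, so it is not an ancestor of b847.

No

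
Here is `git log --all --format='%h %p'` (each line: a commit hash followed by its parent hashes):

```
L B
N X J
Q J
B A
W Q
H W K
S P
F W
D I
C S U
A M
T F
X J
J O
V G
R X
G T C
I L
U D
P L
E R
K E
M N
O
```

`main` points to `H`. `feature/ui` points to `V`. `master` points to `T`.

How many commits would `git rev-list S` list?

10

Walking parent pointers from S: reachable set = {A, B, J, L, M, N, O, P, S, X}.
That is 10 commits.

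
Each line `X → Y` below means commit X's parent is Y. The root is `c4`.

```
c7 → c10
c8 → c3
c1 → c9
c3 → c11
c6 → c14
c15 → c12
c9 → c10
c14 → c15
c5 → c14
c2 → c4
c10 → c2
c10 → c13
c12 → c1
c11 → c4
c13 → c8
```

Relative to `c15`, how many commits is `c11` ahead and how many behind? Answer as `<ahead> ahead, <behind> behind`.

0 ahead, 9 behind

Reachable from c11: {c11, c4}.
Reachable from c15: {c1, c10, c11, c12, c13, c15, c2, c3, c4, c8, c9}.
Only in c11's history (ahead): {} — 0.
Only in c15's history (behind): {c1, c10, c12, c13, c15, c2, c3, c8, c9} — 9.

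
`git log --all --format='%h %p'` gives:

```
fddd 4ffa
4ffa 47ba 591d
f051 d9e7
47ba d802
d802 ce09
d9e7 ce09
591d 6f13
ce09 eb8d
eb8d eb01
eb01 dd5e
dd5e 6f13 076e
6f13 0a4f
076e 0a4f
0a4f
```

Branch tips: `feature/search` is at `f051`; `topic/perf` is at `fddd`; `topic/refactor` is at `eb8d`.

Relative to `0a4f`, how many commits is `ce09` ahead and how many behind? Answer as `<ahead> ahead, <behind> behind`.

6 ahead, 0 behind

Reachable from ce09: {076e, 0a4f, 6f13, ce09, dd5e, eb01, eb8d}.
Reachable from 0a4f: {0a4f}.
Only in ce09's history (ahead): {076e, 6f13, ce09, dd5e, eb01, eb8d} — 6.
Only in 0a4f's history (behind): {} — 0.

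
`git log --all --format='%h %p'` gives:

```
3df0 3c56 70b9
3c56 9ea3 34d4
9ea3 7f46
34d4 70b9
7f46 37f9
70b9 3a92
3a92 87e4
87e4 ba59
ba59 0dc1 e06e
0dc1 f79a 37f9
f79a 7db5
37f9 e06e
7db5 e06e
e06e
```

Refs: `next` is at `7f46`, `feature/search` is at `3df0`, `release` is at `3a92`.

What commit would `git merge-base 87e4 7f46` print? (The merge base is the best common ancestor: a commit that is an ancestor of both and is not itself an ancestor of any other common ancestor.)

Ancestors of 87e4: {0dc1, 37f9, 7db5, 87e4, ba59, e06e, f79a}.
Ancestors of 7f46: {37f9, 7f46, e06e}.
Common ancestors: {37f9, e06e}.
Among these, 37f9 is not an ancestor of any other common ancestor — it is the merge base.

37f9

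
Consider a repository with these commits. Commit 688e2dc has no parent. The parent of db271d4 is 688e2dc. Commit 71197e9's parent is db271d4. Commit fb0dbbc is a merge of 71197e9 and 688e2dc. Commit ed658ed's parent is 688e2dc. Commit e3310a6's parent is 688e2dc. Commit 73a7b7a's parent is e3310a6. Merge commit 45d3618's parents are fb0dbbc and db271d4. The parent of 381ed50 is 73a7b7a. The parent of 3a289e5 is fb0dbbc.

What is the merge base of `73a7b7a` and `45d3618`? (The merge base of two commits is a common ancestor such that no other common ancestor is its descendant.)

688e2dc

Ancestors of 73a7b7a: {688e2dc, 73a7b7a, e3310a6}.
Ancestors of 45d3618: {45d3618, 688e2dc, 71197e9, db271d4, fb0dbbc}.
Common ancestors: {688e2dc}.
The only common ancestor is 688e2dc, so it is the merge base.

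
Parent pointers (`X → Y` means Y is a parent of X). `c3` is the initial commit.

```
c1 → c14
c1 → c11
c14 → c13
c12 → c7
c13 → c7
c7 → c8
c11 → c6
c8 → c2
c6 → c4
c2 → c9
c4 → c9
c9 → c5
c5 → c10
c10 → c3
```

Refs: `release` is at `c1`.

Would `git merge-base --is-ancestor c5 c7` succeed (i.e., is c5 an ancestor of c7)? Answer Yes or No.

Ancestors of c7 (commits reachable by following parents): {c10, c2, c3, c5, c7, c8, c9}.
c5 is in that set, so it is an ancestor of c7.

Yes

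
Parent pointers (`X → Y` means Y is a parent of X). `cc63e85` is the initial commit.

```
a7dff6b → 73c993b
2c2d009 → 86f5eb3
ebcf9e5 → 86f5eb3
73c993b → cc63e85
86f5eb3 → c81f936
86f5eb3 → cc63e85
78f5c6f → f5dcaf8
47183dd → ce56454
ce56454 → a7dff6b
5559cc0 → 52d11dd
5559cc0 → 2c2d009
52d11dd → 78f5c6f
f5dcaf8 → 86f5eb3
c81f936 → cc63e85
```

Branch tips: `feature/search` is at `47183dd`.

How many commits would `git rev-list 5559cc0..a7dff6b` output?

Reachable from a7dff6b: {73c993b, a7dff6b, cc63e85}.
Reachable from 5559cc0: {2c2d009, 52d11dd, 5559cc0, 78f5c6f, 86f5eb3, c81f936, cc63e85, f5dcaf8}.
In a7dff6b's history but not 5559cc0's: {73c993b, a7dff6b} — 2 commits.

2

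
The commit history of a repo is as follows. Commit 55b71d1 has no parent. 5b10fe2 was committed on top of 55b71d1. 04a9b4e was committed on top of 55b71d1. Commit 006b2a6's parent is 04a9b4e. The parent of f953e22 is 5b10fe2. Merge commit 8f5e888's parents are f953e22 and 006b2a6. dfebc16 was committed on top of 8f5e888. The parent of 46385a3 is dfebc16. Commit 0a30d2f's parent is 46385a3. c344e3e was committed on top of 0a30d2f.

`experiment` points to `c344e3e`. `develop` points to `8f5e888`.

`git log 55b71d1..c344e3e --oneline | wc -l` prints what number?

9

Reachable from c344e3e: {006b2a6, 04a9b4e, 0a30d2f, 46385a3, 55b71d1, 5b10fe2, 8f5e888, c344e3e, dfebc16, f953e22}.
Reachable from 55b71d1: {55b71d1}.
In c344e3e's history but not 55b71d1's: {006b2a6, 04a9b4e, 0a30d2f, 46385a3, 5b10fe2, 8f5e888, c344e3e, dfebc16, f953e22} — 9 commits.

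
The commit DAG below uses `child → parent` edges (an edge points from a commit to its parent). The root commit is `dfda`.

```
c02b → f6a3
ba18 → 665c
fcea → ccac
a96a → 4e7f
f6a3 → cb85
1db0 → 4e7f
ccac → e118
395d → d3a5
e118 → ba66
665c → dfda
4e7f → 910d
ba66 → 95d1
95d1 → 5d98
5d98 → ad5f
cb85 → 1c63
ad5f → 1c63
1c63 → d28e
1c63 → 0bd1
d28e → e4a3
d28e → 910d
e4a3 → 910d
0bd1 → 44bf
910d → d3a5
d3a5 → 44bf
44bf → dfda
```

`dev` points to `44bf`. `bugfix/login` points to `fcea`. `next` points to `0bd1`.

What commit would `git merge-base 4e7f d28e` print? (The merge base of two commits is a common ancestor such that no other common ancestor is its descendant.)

Ancestors of 4e7f: {44bf, 4e7f, 910d, d3a5, dfda}.
Ancestors of d28e: {44bf, 910d, d28e, d3a5, dfda, e4a3}.
Common ancestors: {44bf, 910d, d3a5, dfda}.
Among these, 910d is not an ancestor of any other common ancestor — it is the merge base.

910d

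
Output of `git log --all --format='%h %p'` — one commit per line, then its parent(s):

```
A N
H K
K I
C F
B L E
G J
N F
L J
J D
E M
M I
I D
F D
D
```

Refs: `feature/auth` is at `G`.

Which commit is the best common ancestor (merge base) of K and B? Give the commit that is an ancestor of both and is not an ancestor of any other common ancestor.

Ancestors of K: {D, I, K}.
Ancestors of B: {B, D, E, I, J, L, M}.
Common ancestors: {D, I}.
Among these, I is not an ancestor of any other common ancestor — it is the merge base.

I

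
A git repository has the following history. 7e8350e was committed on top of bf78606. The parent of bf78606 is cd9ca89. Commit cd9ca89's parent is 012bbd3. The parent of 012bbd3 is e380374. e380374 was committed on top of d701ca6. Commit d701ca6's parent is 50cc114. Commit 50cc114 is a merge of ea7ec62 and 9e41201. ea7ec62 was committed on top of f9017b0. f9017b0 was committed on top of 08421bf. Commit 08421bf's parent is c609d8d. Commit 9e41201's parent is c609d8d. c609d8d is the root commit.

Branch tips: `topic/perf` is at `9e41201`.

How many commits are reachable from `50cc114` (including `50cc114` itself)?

Walking parent pointers from 50cc114: reachable set = {08421bf, 50cc114, 9e41201, c609d8d, ea7ec62, f9017b0}.
That is 6 commits.

6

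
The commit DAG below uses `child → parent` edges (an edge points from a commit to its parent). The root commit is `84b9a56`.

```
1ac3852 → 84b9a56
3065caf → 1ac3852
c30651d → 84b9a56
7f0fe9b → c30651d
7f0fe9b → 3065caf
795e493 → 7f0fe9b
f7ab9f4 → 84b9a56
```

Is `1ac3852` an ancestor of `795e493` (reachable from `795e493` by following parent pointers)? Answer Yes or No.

Ancestors of 795e493 (commits reachable by following parents): {1ac3852, 3065caf, 795e493, 7f0fe9b, 84b9a56, c30651d}.
1ac3852 is in that set, so it is an ancestor of 795e493.

Yes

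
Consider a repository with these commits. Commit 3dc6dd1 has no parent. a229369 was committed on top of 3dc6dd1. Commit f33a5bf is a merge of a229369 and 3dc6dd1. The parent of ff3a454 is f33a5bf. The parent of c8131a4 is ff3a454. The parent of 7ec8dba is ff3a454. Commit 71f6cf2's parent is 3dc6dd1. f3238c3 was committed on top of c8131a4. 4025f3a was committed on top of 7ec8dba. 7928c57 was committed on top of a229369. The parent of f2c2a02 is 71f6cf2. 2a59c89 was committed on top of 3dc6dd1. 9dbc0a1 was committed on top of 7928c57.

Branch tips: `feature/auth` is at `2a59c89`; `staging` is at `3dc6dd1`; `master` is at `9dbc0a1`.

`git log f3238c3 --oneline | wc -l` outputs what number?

Walking parent pointers from f3238c3: reachable set = {3dc6dd1, a229369, c8131a4, f3238c3, f33a5bf, ff3a454}.
That is 6 commits.

6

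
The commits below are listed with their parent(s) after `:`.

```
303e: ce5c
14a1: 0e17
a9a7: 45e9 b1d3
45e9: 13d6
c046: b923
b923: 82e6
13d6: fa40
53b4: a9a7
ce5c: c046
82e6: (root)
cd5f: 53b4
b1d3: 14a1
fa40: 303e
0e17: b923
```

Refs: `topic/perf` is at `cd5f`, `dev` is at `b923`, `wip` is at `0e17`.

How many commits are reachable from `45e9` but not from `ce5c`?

4

Reachable from 45e9: {13d6, 303e, 45e9, 82e6, b923, c046, ce5c, fa40}.
Reachable from ce5c: {82e6, b923, c046, ce5c}.
In 45e9's history but not ce5c's: {13d6, 303e, 45e9, fa40} — 4 commits.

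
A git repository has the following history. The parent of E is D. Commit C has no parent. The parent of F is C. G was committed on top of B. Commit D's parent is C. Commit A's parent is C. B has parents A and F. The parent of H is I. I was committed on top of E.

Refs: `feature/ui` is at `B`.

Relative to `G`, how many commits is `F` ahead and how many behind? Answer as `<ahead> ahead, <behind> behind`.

Reachable from F: {C, F}.
Reachable from G: {A, B, C, F, G}.
Only in F's history (ahead): {} — 0.
Only in G's history (behind): {A, B, G} — 3.

0 ahead, 3 behind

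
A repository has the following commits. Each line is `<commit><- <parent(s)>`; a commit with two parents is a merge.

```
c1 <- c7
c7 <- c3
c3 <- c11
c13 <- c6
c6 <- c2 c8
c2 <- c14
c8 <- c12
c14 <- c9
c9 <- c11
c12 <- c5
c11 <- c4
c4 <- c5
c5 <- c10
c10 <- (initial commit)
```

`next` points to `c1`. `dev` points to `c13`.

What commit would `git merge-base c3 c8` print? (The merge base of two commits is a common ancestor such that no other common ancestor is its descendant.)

Ancestors of c3: {c10, c11, c3, c4, c5}.
Ancestors of c8: {c10, c12, c5, c8}.
Common ancestors: {c10, c5}.
Among these, c5 is not an ancestor of any other common ancestor — it is the merge base.

c5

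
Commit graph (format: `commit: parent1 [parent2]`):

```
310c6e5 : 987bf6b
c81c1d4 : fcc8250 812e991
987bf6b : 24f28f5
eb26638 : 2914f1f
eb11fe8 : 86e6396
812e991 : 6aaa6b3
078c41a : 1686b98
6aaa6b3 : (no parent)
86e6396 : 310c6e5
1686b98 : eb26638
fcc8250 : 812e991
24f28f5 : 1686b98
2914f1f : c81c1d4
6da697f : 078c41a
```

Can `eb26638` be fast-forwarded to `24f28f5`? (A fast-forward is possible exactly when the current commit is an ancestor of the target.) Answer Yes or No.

Yes

A fast-forward from eb26638 to 24f28f5 is possible iff eb26638 is an ancestor of 24f28f5.
Ancestors of 24f28f5: {1686b98, 24f28f5, 2914f1f, 6aaa6b3, 812e991, c81c1d4, eb26638, fcc8250}.
eb26638 is among them, so fast-forward is possible.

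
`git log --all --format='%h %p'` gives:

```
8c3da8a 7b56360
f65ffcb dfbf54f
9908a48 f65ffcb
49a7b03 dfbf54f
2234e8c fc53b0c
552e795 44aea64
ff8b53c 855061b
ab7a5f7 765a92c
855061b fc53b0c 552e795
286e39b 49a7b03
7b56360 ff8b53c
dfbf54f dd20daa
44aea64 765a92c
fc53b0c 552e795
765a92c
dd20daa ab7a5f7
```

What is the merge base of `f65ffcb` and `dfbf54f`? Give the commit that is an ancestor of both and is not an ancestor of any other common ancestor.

Ancestors of f65ffcb: {765a92c, ab7a5f7, dd20daa, dfbf54f, f65ffcb}.
Ancestors of dfbf54f: {765a92c, ab7a5f7, dd20daa, dfbf54f}.
Common ancestors: {765a92c, ab7a5f7, dd20daa, dfbf54f}.
Among these, dfbf54f is not an ancestor of any other common ancestor — it is the merge base.

dfbf54f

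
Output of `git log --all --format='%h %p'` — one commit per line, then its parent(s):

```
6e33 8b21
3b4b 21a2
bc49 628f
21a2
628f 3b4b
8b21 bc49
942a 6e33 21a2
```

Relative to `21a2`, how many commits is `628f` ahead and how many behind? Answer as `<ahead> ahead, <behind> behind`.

Reachable from 628f: {21a2, 3b4b, 628f}.
Reachable from 21a2: {21a2}.
Only in 628f's history (ahead): {3b4b, 628f} — 2.
Only in 21a2's history (behind): {} — 0.

2 ahead, 0 behind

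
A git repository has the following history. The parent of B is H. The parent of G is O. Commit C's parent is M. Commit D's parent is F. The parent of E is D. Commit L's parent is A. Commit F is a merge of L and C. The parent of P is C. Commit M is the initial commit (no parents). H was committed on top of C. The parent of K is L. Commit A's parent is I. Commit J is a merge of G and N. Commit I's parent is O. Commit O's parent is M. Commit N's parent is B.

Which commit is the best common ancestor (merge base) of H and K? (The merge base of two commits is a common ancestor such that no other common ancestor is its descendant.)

M

Ancestors of H: {C, H, M}.
Ancestors of K: {A, I, K, L, M, O}.
Common ancestors: {M}.
The only common ancestor is M, so it is the merge base.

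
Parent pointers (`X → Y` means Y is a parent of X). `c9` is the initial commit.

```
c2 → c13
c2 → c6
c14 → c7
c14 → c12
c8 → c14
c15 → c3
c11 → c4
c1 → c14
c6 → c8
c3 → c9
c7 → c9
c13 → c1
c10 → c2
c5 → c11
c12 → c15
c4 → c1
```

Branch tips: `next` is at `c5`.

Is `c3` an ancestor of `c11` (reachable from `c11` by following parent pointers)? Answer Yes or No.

Yes

Ancestors of c11 (commits reachable by following parents): {c1, c11, c12, c14, c15, c3, c4, c7, c9}.
c3 is in that set, so it is an ancestor of c11.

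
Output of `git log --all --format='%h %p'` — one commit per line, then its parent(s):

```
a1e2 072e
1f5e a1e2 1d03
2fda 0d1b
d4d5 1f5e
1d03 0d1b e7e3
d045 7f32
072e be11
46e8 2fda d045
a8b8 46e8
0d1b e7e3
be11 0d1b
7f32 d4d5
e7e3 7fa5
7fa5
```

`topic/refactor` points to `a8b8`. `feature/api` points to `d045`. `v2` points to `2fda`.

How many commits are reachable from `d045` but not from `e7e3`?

Reachable from d045: {072e, 0d1b, 1d03, 1f5e, 7f32, 7fa5, a1e2, be11, d045, d4d5, e7e3}.
Reachable from e7e3: {7fa5, e7e3}.
In d045's history but not e7e3's: {072e, 0d1b, 1d03, 1f5e, 7f32, a1e2, be11, d045, d4d5} — 9 commits.

9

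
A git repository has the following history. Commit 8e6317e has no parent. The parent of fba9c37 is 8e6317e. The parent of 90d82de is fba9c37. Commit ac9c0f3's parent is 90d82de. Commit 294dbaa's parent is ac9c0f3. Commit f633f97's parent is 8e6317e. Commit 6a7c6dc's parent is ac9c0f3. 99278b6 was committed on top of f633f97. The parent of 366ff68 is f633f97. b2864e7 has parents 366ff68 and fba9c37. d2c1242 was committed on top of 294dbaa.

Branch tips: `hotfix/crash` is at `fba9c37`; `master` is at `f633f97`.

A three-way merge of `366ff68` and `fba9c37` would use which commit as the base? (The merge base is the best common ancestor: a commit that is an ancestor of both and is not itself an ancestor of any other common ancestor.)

Ancestors of 366ff68: {366ff68, 8e6317e, f633f97}.
Ancestors of fba9c37: {8e6317e, fba9c37}.
Common ancestors: {8e6317e}.
The only common ancestor is 8e6317e, so it is the merge base.

8e6317e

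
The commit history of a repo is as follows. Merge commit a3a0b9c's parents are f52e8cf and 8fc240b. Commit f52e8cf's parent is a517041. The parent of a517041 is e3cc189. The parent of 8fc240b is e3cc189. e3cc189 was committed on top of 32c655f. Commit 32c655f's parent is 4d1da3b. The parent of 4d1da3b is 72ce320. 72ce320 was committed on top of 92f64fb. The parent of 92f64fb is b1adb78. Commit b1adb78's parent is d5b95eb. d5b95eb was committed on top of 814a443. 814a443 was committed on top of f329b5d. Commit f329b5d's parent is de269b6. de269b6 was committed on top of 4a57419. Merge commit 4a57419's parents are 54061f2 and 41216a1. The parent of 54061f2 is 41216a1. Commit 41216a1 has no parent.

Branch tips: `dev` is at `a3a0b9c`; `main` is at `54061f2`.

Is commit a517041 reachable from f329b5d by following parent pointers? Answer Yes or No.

No

Ancestors of f329b5d: {41216a1, 4a57419, 54061f2, de269b6, f329b5d}.
a517041 is not in that set, so it is not an ancestor of f329b5d.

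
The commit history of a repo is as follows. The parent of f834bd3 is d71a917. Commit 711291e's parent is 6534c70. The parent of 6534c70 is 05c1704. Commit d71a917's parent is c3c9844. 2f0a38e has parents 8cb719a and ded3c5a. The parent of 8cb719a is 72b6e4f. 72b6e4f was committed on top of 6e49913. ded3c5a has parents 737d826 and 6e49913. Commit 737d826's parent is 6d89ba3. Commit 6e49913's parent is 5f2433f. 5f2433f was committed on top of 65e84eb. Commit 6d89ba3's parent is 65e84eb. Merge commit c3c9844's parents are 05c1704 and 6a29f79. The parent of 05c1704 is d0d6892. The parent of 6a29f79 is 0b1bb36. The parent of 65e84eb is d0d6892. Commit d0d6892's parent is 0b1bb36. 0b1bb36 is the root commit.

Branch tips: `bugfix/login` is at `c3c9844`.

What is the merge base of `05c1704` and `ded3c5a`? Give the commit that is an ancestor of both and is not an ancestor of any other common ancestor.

Ancestors of 05c1704: {05c1704, 0b1bb36, d0d6892}.
Ancestors of ded3c5a: {0b1bb36, 5f2433f, 65e84eb, 6d89ba3, 6e49913, 737d826, d0d6892, ded3c5a}.
Common ancestors: {0b1bb36, d0d6892}.
Among these, d0d6892 is not an ancestor of any other common ancestor — it is the merge base.

d0d6892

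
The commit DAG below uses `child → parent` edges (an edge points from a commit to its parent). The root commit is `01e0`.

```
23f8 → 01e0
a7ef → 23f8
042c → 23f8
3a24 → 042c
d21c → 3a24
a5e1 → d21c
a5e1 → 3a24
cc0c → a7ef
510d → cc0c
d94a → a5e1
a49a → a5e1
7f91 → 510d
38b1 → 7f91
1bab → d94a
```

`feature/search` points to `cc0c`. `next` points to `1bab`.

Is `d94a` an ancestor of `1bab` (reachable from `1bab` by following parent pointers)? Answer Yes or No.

Ancestors of 1bab (commits reachable by following parents): {01e0, 042c, 1bab, 23f8, 3a24, a5e1, d21c, d94a}.
d94a is in that set, so it is an ancestor of 1bab.

Yes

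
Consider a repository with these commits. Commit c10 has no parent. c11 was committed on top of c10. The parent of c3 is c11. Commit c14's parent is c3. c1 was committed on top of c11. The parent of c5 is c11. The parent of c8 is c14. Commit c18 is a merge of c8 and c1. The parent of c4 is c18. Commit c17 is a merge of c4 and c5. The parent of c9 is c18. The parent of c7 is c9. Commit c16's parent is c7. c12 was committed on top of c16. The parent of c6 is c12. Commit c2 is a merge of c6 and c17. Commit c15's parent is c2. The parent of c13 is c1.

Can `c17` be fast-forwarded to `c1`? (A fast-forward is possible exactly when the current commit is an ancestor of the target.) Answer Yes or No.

A fast-forward from c17 to c1 is possible iff c17 is an ancestor of c1.
Ancestors of c1: {c1, c10, c11}.
c17 is not among them, so fast-forward is not possible.

No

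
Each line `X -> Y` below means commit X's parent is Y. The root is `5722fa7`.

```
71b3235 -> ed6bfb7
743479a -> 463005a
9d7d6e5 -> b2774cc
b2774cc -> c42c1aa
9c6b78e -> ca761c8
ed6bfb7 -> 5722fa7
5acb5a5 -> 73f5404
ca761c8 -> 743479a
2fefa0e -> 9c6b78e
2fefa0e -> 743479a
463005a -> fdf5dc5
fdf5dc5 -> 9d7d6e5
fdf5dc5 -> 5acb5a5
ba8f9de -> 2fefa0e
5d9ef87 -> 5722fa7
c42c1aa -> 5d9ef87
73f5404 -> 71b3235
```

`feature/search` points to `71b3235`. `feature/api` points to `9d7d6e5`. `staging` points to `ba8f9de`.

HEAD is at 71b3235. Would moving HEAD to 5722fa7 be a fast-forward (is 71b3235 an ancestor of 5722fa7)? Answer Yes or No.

No

A fast-forward from 71b3235 to 5722fa7 is possible iff 71b3235 is an ancestor of 5722fa7.
Ancestors of 5722fa7: {5722fa7}.
71b3235 is not among them, so fast-forward is not possible.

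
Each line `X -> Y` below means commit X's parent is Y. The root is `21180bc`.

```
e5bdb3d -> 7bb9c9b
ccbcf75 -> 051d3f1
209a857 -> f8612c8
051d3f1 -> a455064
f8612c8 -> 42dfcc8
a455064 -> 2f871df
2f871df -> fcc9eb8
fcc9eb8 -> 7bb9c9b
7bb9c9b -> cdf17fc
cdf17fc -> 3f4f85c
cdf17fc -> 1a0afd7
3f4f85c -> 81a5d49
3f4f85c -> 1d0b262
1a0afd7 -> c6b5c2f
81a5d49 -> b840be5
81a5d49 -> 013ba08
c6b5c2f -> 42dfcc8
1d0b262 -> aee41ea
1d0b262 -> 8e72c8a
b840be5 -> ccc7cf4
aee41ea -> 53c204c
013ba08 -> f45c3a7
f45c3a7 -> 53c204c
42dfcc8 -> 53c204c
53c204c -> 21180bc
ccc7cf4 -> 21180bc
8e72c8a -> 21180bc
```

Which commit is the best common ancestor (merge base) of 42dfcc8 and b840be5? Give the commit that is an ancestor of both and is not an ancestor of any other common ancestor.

Ancestors of 42dfcc8: {21180bc, 42dfcc8, 53c204c}.
Ancestors of b840be5: {21180bc, b840be5, ccc7cf4}.
Common ancestors: {21180bc}.
The only common ancestor is 21180bc, so it is the merge base.

21180bc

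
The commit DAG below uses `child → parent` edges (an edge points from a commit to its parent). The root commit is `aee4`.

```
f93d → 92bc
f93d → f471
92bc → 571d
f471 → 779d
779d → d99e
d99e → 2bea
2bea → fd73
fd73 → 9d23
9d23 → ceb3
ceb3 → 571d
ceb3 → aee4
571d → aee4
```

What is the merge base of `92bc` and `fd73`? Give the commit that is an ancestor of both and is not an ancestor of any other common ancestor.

571d

Ancestors of 92bc: {571d, 92bc, aee4}.
Ancestors of fd73: {571d, 9d23, aee4, ceb3, fd73}.
Common ancestors: {571d, aee4}.
Among these, 571d is not an ancestor of any other common ancestor — it is the merge base.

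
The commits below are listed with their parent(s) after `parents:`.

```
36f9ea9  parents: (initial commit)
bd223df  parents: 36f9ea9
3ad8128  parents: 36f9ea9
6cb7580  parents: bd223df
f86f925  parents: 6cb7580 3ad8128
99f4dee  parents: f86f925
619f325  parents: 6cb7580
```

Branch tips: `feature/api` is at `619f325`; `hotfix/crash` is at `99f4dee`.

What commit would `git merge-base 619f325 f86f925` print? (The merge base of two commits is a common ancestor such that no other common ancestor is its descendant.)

Ancestors of 619f325: {36f9ea9, 619f325, 6cb7580, bd223df}.
Ancestors of f86f925: {36f9ea9, 3ad8128, 6cb7580, bd223df, f86f925}.
Common ancestors: {36f9ea9, 6cb7580, bd223df}.
Among these, 6cb7580 is not an ancestor of any other common ancestor — it is the merge base.

6cb7580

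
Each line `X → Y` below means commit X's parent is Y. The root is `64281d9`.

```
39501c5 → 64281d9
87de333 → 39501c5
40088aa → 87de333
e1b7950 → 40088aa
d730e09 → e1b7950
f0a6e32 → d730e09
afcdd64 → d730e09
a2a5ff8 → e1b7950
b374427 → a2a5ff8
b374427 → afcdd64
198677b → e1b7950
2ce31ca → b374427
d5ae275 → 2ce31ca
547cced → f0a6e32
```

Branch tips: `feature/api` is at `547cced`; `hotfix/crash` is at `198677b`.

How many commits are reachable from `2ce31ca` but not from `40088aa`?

6

Reachable from 2ce31ca: {2ce31ca, 39501c5, 40088aa, 64281d9, 87de333, a2a5ff8, afcdd64, b374427, d730e09, e1b7950}.
Reachable from 40088aa: {39501c5, 40088aa, 64281d9, 87de333}.
In 2ce31ca's history but not 40088aa's: {2ce31ca, a2a5ff8, afcdd64, b374427, d730e09, e1b7950} — 6 commits.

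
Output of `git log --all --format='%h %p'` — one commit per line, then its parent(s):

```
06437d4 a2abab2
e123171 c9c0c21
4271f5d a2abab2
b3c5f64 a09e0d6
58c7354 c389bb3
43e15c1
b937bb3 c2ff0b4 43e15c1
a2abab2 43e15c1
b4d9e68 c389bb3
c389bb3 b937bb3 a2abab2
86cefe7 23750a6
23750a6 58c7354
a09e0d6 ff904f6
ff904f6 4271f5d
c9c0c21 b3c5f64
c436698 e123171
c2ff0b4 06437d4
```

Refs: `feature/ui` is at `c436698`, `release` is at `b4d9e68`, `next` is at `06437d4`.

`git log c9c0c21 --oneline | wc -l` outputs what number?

Walking parent pointers from c9c0c21: reachable set = {4271f5d, 43e15c1, a09e0d6, a2abab2, b3c5f64, c9c0c21, ff904f6}.
That is 7 commits.

7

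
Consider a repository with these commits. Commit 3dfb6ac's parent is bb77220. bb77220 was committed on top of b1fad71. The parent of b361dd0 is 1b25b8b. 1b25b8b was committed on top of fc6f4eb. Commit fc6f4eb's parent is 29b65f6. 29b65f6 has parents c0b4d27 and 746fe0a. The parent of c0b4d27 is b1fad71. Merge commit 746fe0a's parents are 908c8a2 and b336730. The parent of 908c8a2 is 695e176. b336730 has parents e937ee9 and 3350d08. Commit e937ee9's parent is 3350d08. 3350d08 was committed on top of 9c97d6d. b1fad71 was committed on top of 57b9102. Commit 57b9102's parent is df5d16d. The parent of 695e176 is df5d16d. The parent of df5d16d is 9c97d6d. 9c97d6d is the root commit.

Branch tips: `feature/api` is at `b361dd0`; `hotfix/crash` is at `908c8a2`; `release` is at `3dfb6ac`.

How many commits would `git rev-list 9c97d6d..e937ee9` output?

2

Reachable from e937ee9: {3350d08, 9c97d6d, e937ee9}.
Reachable from 9c97d6d: {9c97d6d}.
In e937ee9's history but not 9c97d6d's: {3350d08, e937ee9} — 2 commits.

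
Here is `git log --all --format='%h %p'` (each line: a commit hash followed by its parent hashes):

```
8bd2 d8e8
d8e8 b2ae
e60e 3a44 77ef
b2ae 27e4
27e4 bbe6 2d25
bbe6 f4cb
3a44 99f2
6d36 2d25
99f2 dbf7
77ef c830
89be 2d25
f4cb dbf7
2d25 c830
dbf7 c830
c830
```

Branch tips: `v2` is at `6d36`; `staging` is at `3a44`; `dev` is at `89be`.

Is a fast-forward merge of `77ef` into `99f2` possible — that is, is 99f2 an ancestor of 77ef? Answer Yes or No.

A fast-forward from 99f2 to 77ef is possible iff 99f2 is an ancestor of 77ef.
Ancestors of 77ef: {77ef, c830}.
99f2 is not among them, so fast-forward is not possible.

No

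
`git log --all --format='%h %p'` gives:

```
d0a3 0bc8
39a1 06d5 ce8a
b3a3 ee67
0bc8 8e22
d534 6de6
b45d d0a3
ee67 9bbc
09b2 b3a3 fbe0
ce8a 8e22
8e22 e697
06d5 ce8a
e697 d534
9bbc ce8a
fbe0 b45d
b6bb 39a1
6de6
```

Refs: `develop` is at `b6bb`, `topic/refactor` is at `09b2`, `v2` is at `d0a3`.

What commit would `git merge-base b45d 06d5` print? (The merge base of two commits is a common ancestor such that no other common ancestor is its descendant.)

Ancestors of b45d: {0bc8, 6de6, 8e22, b45d, d0a3, d534, e697}.
Ancestors of 06d5: {06d5, 6de6, 8e22, ce8a, d534, e697}.
Common ancestors: {6de6, 8e22, d534, e697}.
Among these, 8e22 is not an ancestor of any other common ancestor — it is the merge base.

8e22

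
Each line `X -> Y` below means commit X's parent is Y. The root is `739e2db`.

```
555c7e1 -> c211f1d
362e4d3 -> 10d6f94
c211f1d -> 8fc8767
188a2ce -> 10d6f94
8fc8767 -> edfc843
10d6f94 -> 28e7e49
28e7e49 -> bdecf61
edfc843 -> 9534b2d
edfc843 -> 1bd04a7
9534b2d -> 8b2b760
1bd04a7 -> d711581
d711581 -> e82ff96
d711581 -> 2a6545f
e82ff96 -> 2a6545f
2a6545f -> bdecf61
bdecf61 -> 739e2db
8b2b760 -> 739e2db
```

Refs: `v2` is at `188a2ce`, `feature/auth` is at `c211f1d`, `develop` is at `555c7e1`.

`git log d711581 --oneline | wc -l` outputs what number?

Walking parent pointers from d711581: reachable set = {2a6545f, 739e2db, bdecf61, d711581, e82ff96}.
That is 5 commits.

5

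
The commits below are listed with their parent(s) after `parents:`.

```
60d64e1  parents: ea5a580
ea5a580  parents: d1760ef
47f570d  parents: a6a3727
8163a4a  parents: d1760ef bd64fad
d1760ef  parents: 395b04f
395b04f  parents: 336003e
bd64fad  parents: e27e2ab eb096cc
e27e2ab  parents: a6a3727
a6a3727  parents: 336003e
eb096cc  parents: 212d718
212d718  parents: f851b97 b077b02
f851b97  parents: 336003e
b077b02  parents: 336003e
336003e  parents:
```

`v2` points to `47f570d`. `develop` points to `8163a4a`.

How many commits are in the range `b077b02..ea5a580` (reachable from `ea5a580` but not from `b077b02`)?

Reachable from ea5a580: {336003e, 395b04f, d1760ef, ea5a580}.
Reachable from b077b02: {336003e, b077b02}.
In ea5a580's history but not b077b02's: {395b04f, d1760ef, ea5a580} — 3 commits.

3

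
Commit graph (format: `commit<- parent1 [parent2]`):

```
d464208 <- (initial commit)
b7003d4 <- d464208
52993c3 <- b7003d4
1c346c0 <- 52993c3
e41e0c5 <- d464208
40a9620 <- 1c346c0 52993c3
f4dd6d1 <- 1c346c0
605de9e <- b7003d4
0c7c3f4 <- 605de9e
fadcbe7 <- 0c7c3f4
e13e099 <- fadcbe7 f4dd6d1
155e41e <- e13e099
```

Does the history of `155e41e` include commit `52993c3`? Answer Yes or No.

Ancestors of 155e41e (commits reachable by following parents): {0c7c3f4, 155e41e, 1c346c0, 52993c3, 605de9e, b7003d4, d464208, e13e099, f4dd6d1, fadcbe7}.
52993c3 is in that set, so it is an ancestor of 155e41e.

Yes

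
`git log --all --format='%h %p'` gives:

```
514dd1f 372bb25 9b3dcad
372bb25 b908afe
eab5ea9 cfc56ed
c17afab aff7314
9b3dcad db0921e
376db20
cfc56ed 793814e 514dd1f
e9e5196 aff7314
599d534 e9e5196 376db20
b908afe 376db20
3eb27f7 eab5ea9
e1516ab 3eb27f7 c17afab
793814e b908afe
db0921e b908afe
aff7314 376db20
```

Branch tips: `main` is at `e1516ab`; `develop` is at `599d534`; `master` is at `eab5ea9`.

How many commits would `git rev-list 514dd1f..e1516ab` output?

Reachable from e1516ab: {372bb25, 376db20, 3eb27f7, 514dd1f, 793814e, 9b3dcad, aff7314, b908afe, c17afab, cfc56ed, db0921e, e1516ab, eab5ea9}.
Reachable from 514dd1f: {372bb25, 376db20, 514dd1f, 9b3dcad, b908afe, db0921e}.
In e1516ab's history but not 514dd1f's: {3eb27f7, 793814e, aff7314, c17afab, cfc56ed, e1516ab, eab5ea9} — 7 commits.

7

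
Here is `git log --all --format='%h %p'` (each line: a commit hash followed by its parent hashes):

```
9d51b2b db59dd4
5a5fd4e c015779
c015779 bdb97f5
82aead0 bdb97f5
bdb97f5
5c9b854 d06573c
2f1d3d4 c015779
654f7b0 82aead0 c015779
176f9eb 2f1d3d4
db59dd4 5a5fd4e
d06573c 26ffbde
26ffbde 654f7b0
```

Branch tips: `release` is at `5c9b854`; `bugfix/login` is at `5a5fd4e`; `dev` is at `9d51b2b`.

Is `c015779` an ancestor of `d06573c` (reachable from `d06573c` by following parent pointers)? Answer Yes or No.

Yes

Ancestors of d06573c (commits reachable by following parents): {26ffbde, 654f7b0, 82aead0, bdb97f5, c015779, d06573c}.
c015779 is in that set, so it is an ancestor of d06573c.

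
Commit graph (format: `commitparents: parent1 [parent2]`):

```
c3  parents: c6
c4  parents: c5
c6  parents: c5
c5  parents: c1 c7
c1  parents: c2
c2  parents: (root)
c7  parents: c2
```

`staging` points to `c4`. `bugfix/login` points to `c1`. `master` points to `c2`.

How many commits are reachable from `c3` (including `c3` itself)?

Walking parent pointers from c3: reachable set = {c1, c2, c3, c5, c6, c7}.
That is 6 commits.

6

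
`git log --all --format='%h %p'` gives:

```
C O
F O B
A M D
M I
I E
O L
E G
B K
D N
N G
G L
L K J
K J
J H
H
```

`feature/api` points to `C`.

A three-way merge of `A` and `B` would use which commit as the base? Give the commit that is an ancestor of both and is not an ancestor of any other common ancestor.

K

Ancestors of A: {A, D, E, G, H, I, J, K, L, M, N}.
Ancestors of B: {B, H, J, K}.
Common ancestors: {H, J, K}.
Among these, K is not an ancestor of any other common ancestor — it is the merge base.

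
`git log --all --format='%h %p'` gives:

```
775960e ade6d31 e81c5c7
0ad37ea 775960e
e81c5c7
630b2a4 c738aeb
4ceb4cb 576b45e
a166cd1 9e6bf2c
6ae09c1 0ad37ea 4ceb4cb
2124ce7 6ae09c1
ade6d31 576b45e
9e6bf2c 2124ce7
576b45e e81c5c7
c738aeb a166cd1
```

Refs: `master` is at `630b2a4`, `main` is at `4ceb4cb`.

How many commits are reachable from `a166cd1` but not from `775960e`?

Reachable from a166cd1: {0ad37ea, 2124ce7, 4ceb4cb, 576b45e, 6ae09c1, 775960e, 9e6bf2c, a166cd1, ade6d31, e81c5c7}.
Reachable from 775960e: {576b45e, 775960e, ade6d31, e81c5c7}.
In a166cd1's history but not 775960e's: {0ad37ea, 2124ce7, 4ceb4cb, 6ae09c1, 9e6bf2c, a166cd1} — 6 commits.

6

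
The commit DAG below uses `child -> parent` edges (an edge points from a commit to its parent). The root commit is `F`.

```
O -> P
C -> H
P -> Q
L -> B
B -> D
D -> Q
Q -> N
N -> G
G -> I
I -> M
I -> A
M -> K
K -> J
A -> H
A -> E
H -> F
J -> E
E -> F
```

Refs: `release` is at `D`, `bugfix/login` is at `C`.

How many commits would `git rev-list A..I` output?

Reachable from I: {A, E, F, H, I, J, K, M}.
Reachable from A: {A, E, F, H}.
In I's history but not A's: {I, J, K, M} — 4 commits.

4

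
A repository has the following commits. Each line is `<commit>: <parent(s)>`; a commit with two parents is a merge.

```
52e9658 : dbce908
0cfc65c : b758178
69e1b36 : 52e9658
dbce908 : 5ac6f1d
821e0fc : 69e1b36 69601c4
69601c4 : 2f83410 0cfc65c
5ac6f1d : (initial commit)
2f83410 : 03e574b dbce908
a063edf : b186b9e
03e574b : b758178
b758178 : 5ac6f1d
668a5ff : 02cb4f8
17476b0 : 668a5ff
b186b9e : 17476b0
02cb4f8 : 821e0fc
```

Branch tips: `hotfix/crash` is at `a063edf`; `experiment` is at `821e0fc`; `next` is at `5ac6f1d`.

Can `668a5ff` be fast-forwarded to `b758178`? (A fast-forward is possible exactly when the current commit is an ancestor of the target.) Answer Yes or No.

No

A fast-forward from 668a5ff to b758178 is possible iff 668a5ff is an ancestor of b758178.
Ancestors of b758178: {5ac6f1d, b758178}.
668a5ff is not among them, so fast-forward is not possible.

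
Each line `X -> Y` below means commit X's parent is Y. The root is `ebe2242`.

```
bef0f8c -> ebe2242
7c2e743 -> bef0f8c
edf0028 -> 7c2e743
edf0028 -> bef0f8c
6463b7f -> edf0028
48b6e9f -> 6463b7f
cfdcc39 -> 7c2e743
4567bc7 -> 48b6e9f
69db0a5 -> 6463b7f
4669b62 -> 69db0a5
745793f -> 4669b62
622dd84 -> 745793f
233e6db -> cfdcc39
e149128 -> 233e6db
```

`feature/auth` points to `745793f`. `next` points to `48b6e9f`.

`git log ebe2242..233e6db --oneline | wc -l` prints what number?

4

Reachable from 233e6db: {233e6db, 7c2e743, bef0f8c, cfdcc39, ebe2242}.
Reachable from ebe2242: {ebe2242}.
In 233e6db's history but not ebe2242's: {233e6db, 7c2e743, bef0f8c, cfdcc39} — 4 commits.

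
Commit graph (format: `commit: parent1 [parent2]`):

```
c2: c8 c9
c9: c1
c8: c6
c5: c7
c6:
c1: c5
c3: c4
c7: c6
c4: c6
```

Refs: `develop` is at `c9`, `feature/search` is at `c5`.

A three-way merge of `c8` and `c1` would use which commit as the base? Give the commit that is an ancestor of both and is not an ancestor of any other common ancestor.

c6

Ancestors of c8: {c6, c8}.
Ancestors of c1: {c1, c5, c6, c7}.
Common ancestors: {c6}.
The only common ancestor is c6, so it is the merge base.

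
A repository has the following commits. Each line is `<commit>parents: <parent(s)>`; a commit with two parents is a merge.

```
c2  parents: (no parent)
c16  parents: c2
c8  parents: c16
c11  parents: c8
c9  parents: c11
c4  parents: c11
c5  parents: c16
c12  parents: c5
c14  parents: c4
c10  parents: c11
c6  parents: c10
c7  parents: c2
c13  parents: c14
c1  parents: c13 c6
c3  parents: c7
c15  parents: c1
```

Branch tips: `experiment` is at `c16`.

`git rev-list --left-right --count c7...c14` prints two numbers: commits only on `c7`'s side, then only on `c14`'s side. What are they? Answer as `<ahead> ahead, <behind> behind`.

1 ahead, 5 behind

Reachable from c7: {c2, c7}.
Reachable from c14: {c11, c14, c16, c2, c4, c8}.
Only in c7's history (ahead): {c7} — 1.
Only in c14's history (behind): {c11, c14, c16, c4, c8} — 5.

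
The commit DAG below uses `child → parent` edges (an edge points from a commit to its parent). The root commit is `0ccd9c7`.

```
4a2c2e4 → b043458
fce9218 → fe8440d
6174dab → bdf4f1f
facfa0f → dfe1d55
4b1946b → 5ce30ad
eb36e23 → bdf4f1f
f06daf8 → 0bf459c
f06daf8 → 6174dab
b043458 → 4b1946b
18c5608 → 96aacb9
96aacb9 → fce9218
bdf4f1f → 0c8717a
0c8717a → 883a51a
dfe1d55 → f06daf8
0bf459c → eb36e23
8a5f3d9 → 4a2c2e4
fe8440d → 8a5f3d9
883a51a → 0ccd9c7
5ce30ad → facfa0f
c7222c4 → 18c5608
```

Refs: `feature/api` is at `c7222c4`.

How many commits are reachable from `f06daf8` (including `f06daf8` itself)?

Walking parent pointers from f06daf8: reachable set = {0bf459c, 0c8717a, 0ccd9c7, 6174dab, 883a51a, bdf4f1f, eb36e23, f06daf8}.
That is 8 commits.

8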